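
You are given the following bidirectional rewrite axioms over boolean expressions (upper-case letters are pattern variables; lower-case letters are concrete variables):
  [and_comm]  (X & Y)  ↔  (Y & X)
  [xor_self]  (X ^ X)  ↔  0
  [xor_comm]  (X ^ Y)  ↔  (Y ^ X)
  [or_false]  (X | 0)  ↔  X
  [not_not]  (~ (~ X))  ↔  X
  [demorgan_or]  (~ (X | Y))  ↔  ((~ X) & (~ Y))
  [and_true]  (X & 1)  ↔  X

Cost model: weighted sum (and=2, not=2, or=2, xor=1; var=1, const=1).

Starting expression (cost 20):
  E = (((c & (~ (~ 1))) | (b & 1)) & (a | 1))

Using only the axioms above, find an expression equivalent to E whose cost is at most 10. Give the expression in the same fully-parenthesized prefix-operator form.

step 1: not_not (→) rewrites (~ (~ 1)) into 1, now (((c & 1) | (b & 1)) & (a | 1))
step 2: and_true (→) rewrites (c & 1) into c, now ((c | (b & 1)) & (a | 1))
step 3: and_true (→) rewrites (b & 1) into b, reaching cost 10 (bound 10)

((c | b) & (a | 1))   [cost 10]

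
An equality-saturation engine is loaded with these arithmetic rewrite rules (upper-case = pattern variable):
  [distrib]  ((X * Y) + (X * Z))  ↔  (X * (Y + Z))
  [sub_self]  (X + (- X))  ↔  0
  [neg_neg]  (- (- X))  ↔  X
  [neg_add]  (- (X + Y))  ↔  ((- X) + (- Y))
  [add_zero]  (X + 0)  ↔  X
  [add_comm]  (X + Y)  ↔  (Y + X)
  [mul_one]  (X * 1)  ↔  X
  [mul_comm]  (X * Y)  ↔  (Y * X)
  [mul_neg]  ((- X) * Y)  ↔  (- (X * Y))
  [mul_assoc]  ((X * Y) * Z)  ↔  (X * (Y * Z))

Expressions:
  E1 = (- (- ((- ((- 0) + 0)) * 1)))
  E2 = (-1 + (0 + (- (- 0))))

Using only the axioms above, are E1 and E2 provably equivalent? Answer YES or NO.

The axioms are sound identities: if E1 ↔* E2 then E1 and E2 evaluate identically under any assignment.
Under the empty assignment (no variables occur): E1 evaluates to 0, E2 to -1. Distinct ⇒ no rewrite sequence connects them.

NO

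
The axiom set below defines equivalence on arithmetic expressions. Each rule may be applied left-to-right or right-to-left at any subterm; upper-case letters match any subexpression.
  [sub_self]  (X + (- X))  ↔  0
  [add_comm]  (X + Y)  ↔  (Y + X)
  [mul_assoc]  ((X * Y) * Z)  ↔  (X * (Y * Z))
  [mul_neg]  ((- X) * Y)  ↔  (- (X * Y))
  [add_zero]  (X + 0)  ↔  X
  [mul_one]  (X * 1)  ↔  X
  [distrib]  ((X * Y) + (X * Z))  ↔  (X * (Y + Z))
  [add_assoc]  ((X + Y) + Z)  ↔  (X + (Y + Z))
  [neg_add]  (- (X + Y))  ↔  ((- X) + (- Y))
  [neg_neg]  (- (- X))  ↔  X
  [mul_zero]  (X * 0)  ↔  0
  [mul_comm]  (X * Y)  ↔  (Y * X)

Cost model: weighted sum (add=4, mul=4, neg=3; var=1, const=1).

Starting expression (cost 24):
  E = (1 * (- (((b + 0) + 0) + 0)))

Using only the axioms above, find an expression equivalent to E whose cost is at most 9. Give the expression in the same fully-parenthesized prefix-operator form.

step 1: add_zero (→) rewrites (((b + 0) + 0) + 0) into ((b + 0) + 0), now (1 * (- ((b + 0) + 0)))
step 2: add_zero (→) rewrites (b + 0) into b, now (1 * (- (b + 0)))
step 3: add_zero (→) rewrites (b + 0) into b, reaching cost 9 (bound 9)

(1 * (- b))   [cost 9]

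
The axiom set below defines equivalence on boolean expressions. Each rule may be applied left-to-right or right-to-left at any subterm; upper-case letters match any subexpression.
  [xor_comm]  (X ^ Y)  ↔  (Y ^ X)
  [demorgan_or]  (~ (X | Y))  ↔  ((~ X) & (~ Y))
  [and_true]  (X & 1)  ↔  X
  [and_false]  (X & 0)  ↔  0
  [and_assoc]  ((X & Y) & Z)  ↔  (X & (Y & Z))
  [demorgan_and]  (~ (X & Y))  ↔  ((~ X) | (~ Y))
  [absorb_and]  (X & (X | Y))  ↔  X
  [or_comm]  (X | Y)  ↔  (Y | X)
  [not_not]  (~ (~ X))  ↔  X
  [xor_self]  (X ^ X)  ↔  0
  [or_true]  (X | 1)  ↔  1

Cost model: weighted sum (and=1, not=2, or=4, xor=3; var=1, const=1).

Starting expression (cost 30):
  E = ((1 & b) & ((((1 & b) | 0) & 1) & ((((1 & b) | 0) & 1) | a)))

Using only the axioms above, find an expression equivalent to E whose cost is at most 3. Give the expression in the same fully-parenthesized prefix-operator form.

(1 & b)   [cost 3]

step 1: absorb_and (→) rewrites ((((1 & b) | 0) & 1) & ((((1 & b) | 0) & 1) | a)) into (((1 & b) | 0) & 1), now ((1 & b) & (((1 & b) | 0) & 1))
step 2: and_true (→) rewrites (((1 & b) | 0) & 1) into ((1 & b) | 0), now ((1 & b) & ((1 & b) | 0))
step 3: absorb_and (→) rewrites ((1 & b) & ((1 & b) | 0)) into (1 & b), reaching cost 3 (bound 3)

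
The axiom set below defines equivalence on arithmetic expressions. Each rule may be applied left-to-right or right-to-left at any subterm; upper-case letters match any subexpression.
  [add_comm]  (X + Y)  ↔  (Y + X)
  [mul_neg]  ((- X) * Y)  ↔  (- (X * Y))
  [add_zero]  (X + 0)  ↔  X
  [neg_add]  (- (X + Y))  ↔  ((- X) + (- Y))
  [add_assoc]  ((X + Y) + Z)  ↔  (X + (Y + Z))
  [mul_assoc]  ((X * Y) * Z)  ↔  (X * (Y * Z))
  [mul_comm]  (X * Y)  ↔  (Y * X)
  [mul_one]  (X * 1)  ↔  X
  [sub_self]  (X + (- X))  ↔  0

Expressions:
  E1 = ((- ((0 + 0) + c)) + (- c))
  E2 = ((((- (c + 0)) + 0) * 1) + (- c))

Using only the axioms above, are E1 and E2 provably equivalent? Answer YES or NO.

1. [add_zero →] (0 + 0)  →  0;  E1 = ((- (0 + c)) + (- c))
2. [add_comm →] (0 + c)  →  (c + 0);  E1 = ((- (c + 0)) + (- c))
3. [add_zero →] (c + 0)  →  c;  E1 = ((- c) + (- c))
4. [mul_one ←] (- c)  →  ((- c) * 1);  E1 = (((- c) * 1) + (- c))
5. [add_zero ←] c  →  (c + 0);  E1 = (((- (c + 0)) * 1) + (- c))
6. [add_zero ←] (- (c + 0))  →  ((- (c + 0)) + 0);  this is E2

YES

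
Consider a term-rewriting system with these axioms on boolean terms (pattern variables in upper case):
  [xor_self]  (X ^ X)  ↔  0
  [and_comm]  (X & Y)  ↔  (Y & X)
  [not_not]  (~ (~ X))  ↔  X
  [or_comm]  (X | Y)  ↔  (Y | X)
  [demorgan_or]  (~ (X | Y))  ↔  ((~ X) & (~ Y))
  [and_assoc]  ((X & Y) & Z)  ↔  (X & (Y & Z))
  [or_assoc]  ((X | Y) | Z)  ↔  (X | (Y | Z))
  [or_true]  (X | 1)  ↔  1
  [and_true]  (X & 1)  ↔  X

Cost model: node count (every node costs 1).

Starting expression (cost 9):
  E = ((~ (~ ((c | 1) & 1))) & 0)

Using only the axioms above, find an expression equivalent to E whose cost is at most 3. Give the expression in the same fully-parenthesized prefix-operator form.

(1 & 0)   [cost 3]

1. [or_true →] (c | 1)  →  1;  E = ((~ (~ (1 & 1))) & 0)
2. [not_not →] (~ (~ (1 & 1)))  →  (1 & 1);  E = ((1 & 1) & 0)
3. [and_true →] (1 & 1)  →  1;  cost 3 ≤ 3, done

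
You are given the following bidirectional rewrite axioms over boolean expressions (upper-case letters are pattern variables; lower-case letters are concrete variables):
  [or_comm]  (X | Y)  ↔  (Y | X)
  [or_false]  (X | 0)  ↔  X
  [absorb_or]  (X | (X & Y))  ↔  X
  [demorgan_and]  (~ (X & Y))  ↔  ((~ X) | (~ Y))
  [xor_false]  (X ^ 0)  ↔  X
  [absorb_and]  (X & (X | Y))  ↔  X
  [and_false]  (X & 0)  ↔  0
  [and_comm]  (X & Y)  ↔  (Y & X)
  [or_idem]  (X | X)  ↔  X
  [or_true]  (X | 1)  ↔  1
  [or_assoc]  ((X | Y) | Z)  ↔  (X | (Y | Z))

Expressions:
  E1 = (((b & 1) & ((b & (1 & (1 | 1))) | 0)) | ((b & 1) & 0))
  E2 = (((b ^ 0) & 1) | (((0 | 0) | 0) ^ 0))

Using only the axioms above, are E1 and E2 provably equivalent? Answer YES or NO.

1. [absorb_and →] (1 & (1 | 1))  →  1;  E1 = (((b & 1) & ((b & 1) | 0)) | ((b & 1) & 0))
2. [absorb_and →] ((b & 1) & ((b & 1) | 0))  →  (b & 1);  E1 = ((b & 1) | ((b & 1) & 0))
3. [absorb_or →] ((b & 1) | ((b & 1) & 0))  →  (b & 1)
4. [xor_false ←] b  →  (b ^ 0);  E1 = ((b ^ 0) & 1)
5. [or_false ←] ((b ^ 0) & 1)  →  (((b ^ 0) & 1) | 0)
6. [xor_false ←] 0  →  (0 ^ 0);  E1 = (((b ^ 0) & 1) | (0 ^ 0))
7. [or_idem ←] 0  →  (0 | 0);  E1 = (((b ^ 0) & 1) | ((0 | 0) ^ 0))
8. [or_false ←] (0 | 0)  →  ((0 | 0) | 0);  this is E2

YES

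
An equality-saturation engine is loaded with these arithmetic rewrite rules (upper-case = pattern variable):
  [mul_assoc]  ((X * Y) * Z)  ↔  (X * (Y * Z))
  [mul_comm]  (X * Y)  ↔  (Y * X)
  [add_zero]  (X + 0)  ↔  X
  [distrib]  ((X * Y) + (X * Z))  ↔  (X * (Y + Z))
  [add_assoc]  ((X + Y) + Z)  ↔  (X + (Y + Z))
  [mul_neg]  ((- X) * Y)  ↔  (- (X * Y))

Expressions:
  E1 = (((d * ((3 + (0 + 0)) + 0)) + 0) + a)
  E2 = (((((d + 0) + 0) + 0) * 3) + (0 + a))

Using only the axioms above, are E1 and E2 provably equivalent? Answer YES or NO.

YES

(1) (0 + 0)  =[add_zero →]=  0    ⊢ (((d * ((3 + 0) + 0)) + 0) + a)
(2) (d * ((3 + 0) + 0))  =[mul_comm →]=  (((3 + 0) + 0) * d)    ⊢ (((((3 + 0) + 0) * d) + 0) + a)
(3) (((((3 + 0) + 0) * d) + 0) + a)  =[add_assoc →]=  ((((3 + 0) + 0) * d) + (0 + a))
(4) ((3 + 0) + 0)  =[add_zero →]=  (3 + 0)    ⊢ (((3 + 0) * d) + (0 + a))
(5) (3 + 0)  =[add_zero →]=  3    ⊢ ((3 * d) + (0 + a))
(6) (3 * d)  =[mul_comm →]=  (d * 3)    ⊢ ((d * 3) + (0 + a))
(7) d  =[add_zero ←]=  (d + 0)    ⊢ (((d + 0) * 3) + (0 + a))
(8) d  =[add_zero ←]=  (d + 0)    ⊢ ((((d + 0) + 0) * 3) + (0 + a))
(9) d  =[add_zero ←]=  (d + 0)    ⊢ E2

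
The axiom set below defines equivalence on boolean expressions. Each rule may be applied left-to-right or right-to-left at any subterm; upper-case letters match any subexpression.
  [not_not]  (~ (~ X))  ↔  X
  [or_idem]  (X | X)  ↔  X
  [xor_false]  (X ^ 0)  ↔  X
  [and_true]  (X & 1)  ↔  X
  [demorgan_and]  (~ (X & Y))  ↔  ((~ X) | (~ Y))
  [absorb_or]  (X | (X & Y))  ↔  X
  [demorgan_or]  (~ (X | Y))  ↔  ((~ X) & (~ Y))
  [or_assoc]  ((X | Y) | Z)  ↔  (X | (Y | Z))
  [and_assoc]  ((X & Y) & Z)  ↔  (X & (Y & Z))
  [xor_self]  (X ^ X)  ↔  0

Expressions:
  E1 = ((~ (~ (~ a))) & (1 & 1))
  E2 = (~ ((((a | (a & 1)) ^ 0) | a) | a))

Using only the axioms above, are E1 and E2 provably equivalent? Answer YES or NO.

step 1: and_true (→) rewrites (1 & 1) into 1, now ((~ (~ (~ a))) & 1)
step 2: not_not (→) rewrites (~ (~ (~ a))) into (~ a), now ((~ a) & 1)
step 3: and_true (→) rewrites ((~ a) & 1) into (~ a)
step 4: or_idem (←) rewrites a into (a | a), now (~ (a | a))
step 5: xor_false (←) rewrites a into (a ^ 0), now (~ ((a ^ 0) | a))
step 6: or_idem (←) rewrites a into (a | a), now (~ (((a | a) ^ 0) | a))
step 7: or_idem (←) rewrites a into (a | a), now (~ (((a | a) ^ 0) | (a | a)))
step 8: and_true (←) rewrites a into (a & 1), now (~ (((a | (a & 1)) ^ 0) | (a | a)))
step 9: or_assoc (←) rewrites (((a | (a & 1)) ^ 0) | (a | a)) into ((((a | (a & 1)) ^ 0) | a) | a), which is E2

YES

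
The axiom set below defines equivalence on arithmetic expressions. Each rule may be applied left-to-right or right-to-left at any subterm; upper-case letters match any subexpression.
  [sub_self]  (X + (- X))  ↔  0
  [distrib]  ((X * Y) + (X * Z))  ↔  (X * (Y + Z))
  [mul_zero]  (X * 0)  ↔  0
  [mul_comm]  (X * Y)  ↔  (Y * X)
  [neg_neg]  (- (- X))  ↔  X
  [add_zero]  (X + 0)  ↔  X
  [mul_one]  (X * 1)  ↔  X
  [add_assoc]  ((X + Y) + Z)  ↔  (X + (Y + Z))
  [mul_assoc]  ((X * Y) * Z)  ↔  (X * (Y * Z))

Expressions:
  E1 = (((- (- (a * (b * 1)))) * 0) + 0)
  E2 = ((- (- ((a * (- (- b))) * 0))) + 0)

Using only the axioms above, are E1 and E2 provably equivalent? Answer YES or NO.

1. [mul_one →] (b * 1)  →  b;  E1 = (((- (- (a * b))) * 0) + 0)
2. [neg_neg →] (- (- (a * b)))  →  (a * b);  E1 = (((a * b) * 0) + 0)
3. [add_zero →] (((a * b) * 0) + 0)  →  ((a * b) * 0)
4. [neg_neg ←] ((a * b) * 0)  →  (- (- ((a * b) * 0)))
5. [neg_neg ←] b  →  (- (- b));  E1 = (- (- ((a * (- (- b))) * 0)))
6. [add_zero ←] (- (- ((a * (- (- b))) * 0)))  →  ((- (- ((a * (- (- b))) * 0))) + 0);  this is E2

YES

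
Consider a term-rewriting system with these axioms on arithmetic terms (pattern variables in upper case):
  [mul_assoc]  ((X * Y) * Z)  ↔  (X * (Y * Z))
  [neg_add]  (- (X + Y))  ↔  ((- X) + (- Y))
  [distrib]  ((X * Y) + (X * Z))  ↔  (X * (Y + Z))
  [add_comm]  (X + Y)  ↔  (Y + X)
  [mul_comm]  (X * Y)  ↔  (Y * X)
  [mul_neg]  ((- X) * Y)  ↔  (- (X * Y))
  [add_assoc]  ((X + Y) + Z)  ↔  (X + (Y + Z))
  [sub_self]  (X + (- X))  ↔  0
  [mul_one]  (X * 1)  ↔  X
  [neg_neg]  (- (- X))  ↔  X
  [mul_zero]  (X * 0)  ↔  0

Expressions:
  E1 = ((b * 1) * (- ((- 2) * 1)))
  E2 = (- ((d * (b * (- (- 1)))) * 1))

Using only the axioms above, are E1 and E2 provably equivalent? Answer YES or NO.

The axioms are sound identities: if E1 ↔* E2 then E1 and E2 evaluate identically under any assignment.
Under b=1, d=0: E1 evaluates to 2, E2 to 0. Distinct ⇒ no rewrite sequence connects them.

NO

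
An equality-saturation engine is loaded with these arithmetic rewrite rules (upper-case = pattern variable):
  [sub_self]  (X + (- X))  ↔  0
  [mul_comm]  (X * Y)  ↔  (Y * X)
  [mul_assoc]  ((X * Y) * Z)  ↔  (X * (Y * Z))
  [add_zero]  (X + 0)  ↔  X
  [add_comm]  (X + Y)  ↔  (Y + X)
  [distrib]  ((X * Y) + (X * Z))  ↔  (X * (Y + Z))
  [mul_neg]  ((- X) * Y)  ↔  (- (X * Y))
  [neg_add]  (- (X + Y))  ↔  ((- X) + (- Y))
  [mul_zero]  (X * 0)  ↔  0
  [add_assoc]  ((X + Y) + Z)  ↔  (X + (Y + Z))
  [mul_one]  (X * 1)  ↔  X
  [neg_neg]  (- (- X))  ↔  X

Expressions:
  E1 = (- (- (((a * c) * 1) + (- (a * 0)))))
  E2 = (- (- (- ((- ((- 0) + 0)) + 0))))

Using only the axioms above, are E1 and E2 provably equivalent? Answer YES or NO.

NO

The axioms are sound identities: if E1 ↔* E2 then E1 and E2 evaluate identically under any assignment.
Under a=1, c=1: E1 evaluates to 1, E2 to 0. Distinct ⇒ no rewrite sequence connects them.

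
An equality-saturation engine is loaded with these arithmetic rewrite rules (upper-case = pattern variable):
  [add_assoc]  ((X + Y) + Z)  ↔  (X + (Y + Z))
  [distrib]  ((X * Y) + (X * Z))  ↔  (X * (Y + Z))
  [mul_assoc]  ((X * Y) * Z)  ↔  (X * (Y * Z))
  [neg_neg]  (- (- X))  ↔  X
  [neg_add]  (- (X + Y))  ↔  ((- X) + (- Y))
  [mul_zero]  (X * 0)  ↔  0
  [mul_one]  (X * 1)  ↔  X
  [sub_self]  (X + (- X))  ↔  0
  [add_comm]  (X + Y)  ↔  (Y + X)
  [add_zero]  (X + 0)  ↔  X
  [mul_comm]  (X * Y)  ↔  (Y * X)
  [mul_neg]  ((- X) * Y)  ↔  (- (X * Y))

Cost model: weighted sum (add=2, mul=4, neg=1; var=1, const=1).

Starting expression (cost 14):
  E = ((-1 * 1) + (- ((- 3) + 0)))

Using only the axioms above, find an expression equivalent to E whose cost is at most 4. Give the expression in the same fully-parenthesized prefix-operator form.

(-1 + 3)   [cost 4]

(1) ((- 3) + 0)  =[add_zero →]=  (- 3)    ⊢ ((-1 * 1) + (- (- 3)))
(2) (-1 * 1)  =[mul_one →]=  -1    ⊢ (-1 + (- (- 3)))
(3) (- (- 3))  =[neg_neg →]=  3    ⊢ cost 4, within 4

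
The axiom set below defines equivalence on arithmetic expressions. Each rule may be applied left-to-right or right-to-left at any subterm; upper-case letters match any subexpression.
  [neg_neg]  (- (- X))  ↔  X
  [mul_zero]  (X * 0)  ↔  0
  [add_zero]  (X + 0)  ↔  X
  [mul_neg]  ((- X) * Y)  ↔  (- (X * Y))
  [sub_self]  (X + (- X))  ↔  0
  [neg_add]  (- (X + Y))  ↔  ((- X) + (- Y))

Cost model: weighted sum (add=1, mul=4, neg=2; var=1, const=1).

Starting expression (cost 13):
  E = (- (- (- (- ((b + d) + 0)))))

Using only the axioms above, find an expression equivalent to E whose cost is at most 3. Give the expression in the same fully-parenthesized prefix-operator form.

(b + d)   [cost 3]

(1) (- (- (- ((b + d) + 0))))  =[neg_neg →]=  (- ((b + d) + 0))    ⊢ (- (- ((b + d) + 0)))
(2) ((b + d) + 0)  =[add_zero →]=  (b + d)    ⊢ (- (- (b + d)))
(3) (- (- (b + d)))  =[neg_neg →]=  (b + d)    ⊢ cost 3, within 3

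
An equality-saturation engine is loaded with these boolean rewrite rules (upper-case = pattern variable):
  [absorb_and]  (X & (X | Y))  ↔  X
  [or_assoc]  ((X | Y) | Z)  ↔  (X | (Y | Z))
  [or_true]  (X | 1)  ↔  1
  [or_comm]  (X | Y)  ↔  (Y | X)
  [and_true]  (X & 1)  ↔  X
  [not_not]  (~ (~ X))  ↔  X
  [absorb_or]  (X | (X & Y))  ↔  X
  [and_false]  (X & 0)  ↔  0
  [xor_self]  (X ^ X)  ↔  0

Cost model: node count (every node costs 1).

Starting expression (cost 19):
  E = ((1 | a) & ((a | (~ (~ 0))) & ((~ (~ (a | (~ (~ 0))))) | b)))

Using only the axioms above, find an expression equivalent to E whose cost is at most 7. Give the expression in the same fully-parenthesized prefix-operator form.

1. [not_not →] (~ (~ (a | (~ (~ 0)))))  →  (a | (~ (~ 0)));  E = ((1 | a) & ((a | (~ (~ 0))) & ((a | (~ (~ 0))) | b)))
2. [absorb_and →] ((a | (~ (~ 0))) & ((a | (~ (~ 0))) | b))  →  (a | (~ (~ 0)));  E = ((1 | a) & (a | (~ (~ 0))))
3. [not_not →] (~ (~ 0))  →  0;  cost 7 ≤ 7, done

((1 | a) & (a | 0))   [cost 7]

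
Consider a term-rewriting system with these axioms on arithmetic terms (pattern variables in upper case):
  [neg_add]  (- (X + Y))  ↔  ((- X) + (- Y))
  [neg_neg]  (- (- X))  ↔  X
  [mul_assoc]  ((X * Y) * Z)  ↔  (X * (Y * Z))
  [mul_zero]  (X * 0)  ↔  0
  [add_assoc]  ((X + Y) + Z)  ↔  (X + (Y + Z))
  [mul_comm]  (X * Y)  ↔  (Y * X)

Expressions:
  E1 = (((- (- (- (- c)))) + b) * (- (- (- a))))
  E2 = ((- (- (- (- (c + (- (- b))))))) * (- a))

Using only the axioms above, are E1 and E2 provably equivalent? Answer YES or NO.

YES

1. [neg_neg →] (- (- c))  →  c;  E1 = (((- (- c)) + b) * (- (- (- a))))
2. [neg_neg →] (- (- (- a)))  →  (- a);  E1 = (((- (- c)) + b) * (- a))
3. [neg_neg →] (- (- c))  →  c;  E1 = ((c + b) * (- a))
4. [neg_neg ←] (c + b)  →  (- (- (c + b)));  E1 = ((- (- (c + b))) * (- a))
5. [neg_neg ←] (- (- (c + b)))  →  (- (- (- (- (c + b)))));  E1 = ((- (- (- (- (c + b))))) * (- a))
6. [neg_neg ←] b  →  (- (- b));  this is E2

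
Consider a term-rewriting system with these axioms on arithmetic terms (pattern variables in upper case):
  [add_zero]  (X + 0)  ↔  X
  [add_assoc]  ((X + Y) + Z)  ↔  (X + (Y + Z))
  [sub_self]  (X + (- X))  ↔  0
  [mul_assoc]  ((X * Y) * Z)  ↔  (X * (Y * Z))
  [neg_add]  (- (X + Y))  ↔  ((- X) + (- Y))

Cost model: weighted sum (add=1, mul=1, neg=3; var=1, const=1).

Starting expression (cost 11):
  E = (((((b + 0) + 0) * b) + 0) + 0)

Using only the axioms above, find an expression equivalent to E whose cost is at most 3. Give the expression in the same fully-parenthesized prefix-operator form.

1. [add_zero →] ((((b + 0) + 0) * b) + 0)  →  (((b + 0) + 0) * b);  E = ((((b + 0) + 0) * b) + 0)
2. [add_zero →] (b + 0)  →  b;  E = (((b + 0) * b) + 0)
3. [add_zero →] (((b + 0) * b) + 0)  →  ((b + 0) * b)
4. [add_zero →] (b + 0)  →  b;  cost 3 ≤ 3, done

(b * b)   [cost 3]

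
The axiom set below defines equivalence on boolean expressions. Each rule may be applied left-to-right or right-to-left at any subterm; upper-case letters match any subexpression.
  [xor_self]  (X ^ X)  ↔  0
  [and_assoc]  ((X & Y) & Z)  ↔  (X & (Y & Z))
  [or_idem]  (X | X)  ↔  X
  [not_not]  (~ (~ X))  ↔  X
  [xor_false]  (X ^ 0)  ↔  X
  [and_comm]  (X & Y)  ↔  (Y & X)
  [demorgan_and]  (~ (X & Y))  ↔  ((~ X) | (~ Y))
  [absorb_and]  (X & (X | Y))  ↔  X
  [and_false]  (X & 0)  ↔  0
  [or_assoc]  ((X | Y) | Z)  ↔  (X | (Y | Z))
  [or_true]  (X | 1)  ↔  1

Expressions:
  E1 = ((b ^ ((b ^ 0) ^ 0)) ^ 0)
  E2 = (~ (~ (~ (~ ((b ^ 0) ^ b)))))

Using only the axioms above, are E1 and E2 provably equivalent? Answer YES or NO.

YES

1. [xor_false →] (b ^ 0)  →  b;  E1 = ((b ^ (b ^ 0)) ^ 0)
2. [xor_false →] ((b ^ (b ^ 0)) ^ 0)  →  (b ^ (b ^ 0))
3. [xor_false →] (b ^ 0)  →  b;  E1 = (b ^ b)
4. [not_not ←] (b ^ b)  →  (~ (~ (b ^ b)))
5. [xor_false ←] b  →  (b ^ 0);  E1 = (~ (~ ((b ^ 0) ^ b)))
6. [not_not ←] ((b ^ 0) ^ b)  →  (~ (~ ((b ^ 0) ^ b)));  this is E2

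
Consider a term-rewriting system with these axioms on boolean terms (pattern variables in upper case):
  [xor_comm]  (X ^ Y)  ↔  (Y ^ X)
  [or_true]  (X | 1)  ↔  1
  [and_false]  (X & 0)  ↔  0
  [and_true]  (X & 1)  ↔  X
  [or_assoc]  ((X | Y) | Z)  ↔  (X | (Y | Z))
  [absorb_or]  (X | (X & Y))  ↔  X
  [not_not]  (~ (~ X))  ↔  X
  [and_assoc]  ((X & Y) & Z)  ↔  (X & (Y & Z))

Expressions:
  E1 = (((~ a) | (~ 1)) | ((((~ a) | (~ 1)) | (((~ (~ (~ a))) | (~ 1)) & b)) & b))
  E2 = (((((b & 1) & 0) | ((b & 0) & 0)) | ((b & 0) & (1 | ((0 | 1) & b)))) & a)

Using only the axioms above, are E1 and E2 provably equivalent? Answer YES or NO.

All listed rules preserve value, hence provable equivalence implies equal values everywhere; look for a separating assignment.
a=0, b=0 gives E1 ↦ 1, E2 ↦ 0; values differ ⇒ not provably equivalent.

NO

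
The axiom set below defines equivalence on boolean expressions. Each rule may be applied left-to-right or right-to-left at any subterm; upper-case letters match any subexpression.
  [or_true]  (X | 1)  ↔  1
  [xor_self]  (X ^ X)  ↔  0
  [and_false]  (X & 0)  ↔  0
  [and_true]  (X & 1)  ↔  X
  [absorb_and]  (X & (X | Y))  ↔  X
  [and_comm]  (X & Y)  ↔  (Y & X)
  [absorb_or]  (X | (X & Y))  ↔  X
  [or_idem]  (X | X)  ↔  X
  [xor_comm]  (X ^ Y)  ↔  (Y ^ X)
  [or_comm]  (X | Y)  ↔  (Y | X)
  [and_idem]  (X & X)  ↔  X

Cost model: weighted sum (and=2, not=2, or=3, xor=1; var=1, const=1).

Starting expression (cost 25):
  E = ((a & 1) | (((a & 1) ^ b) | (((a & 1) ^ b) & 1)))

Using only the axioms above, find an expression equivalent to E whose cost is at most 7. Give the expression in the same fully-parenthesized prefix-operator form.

1. [absorb_or →] (((a & 1) ^ b) | (((a & 1) ^ b) & 1))  →  ((a & 1) ^ b);  E = ((a & 1) | ((a & 1) ^ b))
2. [and_true →] (a & 1)  →  a;  E = (a | ((a & 1) ^ b))
3. [and_true →] (a & 1)  →  a;  cost 7 ≤ 7, done

(a | (a ^ b))   [cost 7]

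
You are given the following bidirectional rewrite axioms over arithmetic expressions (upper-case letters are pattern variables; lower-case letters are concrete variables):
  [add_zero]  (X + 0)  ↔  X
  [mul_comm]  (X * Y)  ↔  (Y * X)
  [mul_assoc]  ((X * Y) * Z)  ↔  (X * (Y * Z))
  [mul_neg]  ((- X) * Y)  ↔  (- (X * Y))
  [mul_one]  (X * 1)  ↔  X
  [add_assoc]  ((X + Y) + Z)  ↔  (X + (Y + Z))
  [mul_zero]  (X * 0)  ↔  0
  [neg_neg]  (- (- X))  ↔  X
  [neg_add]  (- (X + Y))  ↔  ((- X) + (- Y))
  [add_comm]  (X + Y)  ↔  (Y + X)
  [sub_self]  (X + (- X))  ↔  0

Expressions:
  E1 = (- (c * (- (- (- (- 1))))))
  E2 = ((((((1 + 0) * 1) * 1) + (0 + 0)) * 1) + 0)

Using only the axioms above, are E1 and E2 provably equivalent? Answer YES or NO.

All listed rules preserve value, hence provable equivalence implies equal values everywhere; look for a separating assignment.
c=0 gives E1 ↦ 0, E2 ↦ 1; values differ ⇒ not provably equivalent.

NO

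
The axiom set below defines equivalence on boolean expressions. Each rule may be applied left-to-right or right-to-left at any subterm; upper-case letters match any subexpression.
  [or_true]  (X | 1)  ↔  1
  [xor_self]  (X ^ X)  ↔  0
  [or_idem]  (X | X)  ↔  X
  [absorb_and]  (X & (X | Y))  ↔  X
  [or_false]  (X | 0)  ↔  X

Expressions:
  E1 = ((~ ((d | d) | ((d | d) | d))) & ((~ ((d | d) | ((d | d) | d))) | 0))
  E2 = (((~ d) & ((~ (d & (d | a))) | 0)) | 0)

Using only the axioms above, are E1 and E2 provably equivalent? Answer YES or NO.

step 1: absorb_and (→) rewrites ((~ ((d | d) | ((d | d) | d))) & ((~ ((d | d) | ((d | d) | d))) | 0)) into (~ ((d | d) | ((d | d) | d)))
step 2: or_idem (→) rewrites (d | d) into d, now (~ ((d | d) | (d | d)))
step 3: or_idem (→) rewrites (d | d) into d, now (~ (d | (d | d)))
step 4: or_idem (→) rewrites (d | d) into d, now (~ (d | d))
step 5: or_idem (→) rewrites (d | d) into d, now (~ d)
step 6: absorb_and (←) rewrites (~ d) into ((~ d) & ((~ d) | 0))
step 7: or_false (←) rewrites ((~ d) & ((~ d) | 0)) into (((~ d) & ((~ d) | 0)) | 0)
step 8: absorb_and (←) rewrites d into (d & (d | a)), which is E2

YES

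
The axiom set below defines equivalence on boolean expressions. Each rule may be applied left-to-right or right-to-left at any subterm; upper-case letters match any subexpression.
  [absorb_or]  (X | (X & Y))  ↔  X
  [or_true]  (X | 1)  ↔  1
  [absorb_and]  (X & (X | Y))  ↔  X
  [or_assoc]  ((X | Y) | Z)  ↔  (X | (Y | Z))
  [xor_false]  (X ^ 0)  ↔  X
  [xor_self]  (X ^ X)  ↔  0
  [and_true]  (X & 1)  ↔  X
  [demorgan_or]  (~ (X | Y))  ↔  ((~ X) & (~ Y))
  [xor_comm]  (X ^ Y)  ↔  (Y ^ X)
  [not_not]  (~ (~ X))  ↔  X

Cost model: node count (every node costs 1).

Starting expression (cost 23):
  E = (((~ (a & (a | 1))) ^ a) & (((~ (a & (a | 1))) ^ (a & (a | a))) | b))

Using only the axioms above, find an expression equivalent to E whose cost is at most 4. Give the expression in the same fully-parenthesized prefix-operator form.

((~ a) ^ a)   [cost 4]

step 1: absorb_and (→) rewrites (a & (a | a)) into a, now (((~ (a & (a | 1))) ^ a) & (((~ (a & (a | 1))) ^ a) | b))
step 2: absorb_and (→) rewrites (((~ (a & (a | 1))) ^ a) & (((~ (a & (a | 1))) ^ a) | b)) into ((~ (a & (a | 1))) ^ a)
step 3: absorb_and (→) rewrites (a & (a | 1)) into a, reaching cost 4 (bound 4)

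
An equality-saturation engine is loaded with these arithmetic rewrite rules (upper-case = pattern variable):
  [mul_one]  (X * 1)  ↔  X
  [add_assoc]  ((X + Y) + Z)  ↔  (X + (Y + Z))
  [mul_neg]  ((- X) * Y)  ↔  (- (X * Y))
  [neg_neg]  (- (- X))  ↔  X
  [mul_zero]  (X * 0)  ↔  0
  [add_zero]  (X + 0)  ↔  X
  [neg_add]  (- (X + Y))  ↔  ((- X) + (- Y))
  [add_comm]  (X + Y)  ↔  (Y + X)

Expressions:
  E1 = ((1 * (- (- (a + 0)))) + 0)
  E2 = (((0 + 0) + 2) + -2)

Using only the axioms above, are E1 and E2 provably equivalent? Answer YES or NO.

Every axiom is a valid identity, so a rewrite proof would force E1 and E2 to agree under every assignment.
At a=1: E1 = 1 but E2 = 0; they differ, so no derivation exists.

NO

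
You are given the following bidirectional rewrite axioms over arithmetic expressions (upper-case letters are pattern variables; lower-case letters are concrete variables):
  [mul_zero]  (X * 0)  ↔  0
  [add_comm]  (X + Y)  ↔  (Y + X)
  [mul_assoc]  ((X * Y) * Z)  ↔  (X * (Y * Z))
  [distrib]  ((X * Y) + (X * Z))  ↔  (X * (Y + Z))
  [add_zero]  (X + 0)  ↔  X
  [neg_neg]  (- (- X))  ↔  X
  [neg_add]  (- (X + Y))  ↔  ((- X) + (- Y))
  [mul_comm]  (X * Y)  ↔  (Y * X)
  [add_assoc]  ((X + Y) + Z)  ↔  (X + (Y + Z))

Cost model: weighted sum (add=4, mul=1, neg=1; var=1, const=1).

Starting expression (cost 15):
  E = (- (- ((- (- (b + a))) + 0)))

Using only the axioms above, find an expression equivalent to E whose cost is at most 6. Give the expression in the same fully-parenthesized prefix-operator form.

(b + a)   [cost 6]

(1) ((- (- (b + a))) + 0)  =[add_zero →]=  (- (- (b + a)))    ⊢ (- (- (- (- (b + a)))))
(2) (- (- (- (- (b + a)))))  =[neg_neg →]=  (- (- (b + a)))
(3) (- (- (b + a)))  =[neg_neg →]=  (b + a)    ⊢ cost 6, within 6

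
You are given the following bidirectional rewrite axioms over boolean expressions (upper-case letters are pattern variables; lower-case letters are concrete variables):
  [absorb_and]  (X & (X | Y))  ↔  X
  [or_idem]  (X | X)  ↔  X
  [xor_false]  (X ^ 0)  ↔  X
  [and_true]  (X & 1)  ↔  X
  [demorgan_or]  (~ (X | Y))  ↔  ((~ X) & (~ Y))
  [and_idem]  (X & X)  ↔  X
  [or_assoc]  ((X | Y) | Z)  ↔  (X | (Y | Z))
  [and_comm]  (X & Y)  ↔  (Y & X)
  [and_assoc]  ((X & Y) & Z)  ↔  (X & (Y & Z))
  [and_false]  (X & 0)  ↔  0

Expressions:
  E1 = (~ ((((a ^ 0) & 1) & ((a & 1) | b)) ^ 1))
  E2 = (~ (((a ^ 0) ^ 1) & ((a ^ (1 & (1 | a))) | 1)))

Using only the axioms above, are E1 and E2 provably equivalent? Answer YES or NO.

step 1: xor_false (→) rewrites (a ^ 0) into a, now (~ (((a & 1) & ((a & 1) | b)) ^ 1))
step 2: absorb_and (→) rewrites ((a & 1) & ((a & 1) | b)) into (a & 1), now (~ ((a & 1) ^ 1))
step 3: and_true (→) rewrites (a & 1) into a, now (~ (a ^ 1))
step 4: absorb_and (←) rewrites (a ^ 1) into ((a ^ 1) & ((a ^ 1) | 1)), now (~ ((a ^ 1) & ((a ^ 1) | 1)))
step 5: xor_false (←) rewrites a into (a ^ 0), now (~ (((a ^ 0) ^ 1) & ((a ^ 1) | 1)))
step 6: absorb_and (←) rewrites 1 into (1 & (1 | a)), which is E2

YES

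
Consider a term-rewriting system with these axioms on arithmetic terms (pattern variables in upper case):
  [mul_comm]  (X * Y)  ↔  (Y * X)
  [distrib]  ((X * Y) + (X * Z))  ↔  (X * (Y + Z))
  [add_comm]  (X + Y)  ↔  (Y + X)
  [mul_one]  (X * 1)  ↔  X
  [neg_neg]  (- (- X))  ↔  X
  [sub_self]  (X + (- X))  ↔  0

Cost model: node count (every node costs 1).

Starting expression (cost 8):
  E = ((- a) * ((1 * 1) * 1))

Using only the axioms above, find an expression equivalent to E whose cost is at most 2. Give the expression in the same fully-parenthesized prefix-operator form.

(- a)   [cost 2]

(1) ((1 * 1) * 1)  =[mul_one →]=  (1 * 1)    ⊢ ((- a) * (1 * 1))
(2) (1 * 1)  =[mul_one →]=  1    ⊢ ((- a) * 1)
(3) ((- a) * 1)  =[mul_one →]=  (- a)    ⊢ cost 2, within 2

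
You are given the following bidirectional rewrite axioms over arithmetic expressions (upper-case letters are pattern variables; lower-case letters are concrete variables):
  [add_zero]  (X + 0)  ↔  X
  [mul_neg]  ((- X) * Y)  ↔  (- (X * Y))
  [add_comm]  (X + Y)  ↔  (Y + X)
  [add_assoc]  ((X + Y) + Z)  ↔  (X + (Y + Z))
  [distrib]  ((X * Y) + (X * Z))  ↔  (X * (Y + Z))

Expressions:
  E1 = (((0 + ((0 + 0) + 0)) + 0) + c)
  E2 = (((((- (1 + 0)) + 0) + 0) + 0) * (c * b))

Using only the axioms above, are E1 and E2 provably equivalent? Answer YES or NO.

NO

All listed rules preserve value, hence provable equivalence implies equal values everywhere; look for a separating assignment.
b=0, c=1 gives E1 ↦ 1, E2 ↦ 0; values differ ⇒ not provably equivalent.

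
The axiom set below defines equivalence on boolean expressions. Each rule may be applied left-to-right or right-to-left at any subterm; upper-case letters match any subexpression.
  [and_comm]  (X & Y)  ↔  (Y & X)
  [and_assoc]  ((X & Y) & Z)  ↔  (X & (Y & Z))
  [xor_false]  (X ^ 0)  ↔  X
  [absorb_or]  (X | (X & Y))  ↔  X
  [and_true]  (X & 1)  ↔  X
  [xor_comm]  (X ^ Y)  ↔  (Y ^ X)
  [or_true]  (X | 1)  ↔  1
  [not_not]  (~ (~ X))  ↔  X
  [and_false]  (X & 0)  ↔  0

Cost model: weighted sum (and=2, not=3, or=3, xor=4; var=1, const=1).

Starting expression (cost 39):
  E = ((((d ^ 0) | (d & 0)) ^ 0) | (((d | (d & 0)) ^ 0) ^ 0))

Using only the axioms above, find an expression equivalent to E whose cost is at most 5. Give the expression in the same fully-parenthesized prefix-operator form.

(1) (d | (d & 0))  =[absorb_or →]=  d    ⊢ ((((d ^ 0) | (d & 0)) ^ 0) | ((d ^ 0) ^ 0))
(2) (d ^ 0)  =[xor_false →]=  d    ⊢ (((d | (d & 0)) ^ 0) | ((d ^ 0) ^ 0))
(3) (d | (d & 0))  =[absorb_or →]=  d    ⊢ ((d ^ 0) | ((d ^ 0) ^ 0))
(4) (d ^ 0)  =[xor_false →]=  d    ⊢ (d | ((d ^ 0) ^ 0))
(5) (d ^ 0)  =[xor_false →]=  d    ⊢ (d | (d ^ 0))
(6) (d ^ 0)  =[xor_false →]=  d    ⊢ cost 5, within 5

(d | d)   [cost 5]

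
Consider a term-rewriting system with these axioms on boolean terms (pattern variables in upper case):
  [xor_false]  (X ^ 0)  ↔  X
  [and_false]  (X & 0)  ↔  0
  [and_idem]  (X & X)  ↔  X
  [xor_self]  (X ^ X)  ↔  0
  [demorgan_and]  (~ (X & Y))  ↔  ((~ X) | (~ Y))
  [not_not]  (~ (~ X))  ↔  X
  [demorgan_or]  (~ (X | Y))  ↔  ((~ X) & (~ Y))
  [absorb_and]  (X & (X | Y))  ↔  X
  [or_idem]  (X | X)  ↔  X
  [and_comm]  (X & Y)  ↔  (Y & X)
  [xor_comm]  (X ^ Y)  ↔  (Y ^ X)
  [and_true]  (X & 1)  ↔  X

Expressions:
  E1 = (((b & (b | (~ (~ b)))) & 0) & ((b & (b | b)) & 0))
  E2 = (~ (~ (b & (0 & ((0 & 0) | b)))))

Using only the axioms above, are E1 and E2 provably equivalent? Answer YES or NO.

YES

(1) (~ (~ b))  =[not_not →]=  b    ⊢ (((b & (b | b)) & 0) & ((b & (b | b)) & 0))
(2) (((b & (b | b)) & 0) & ((b & (b | b)) & 0))  =[and_idem →]=  ((b & (b | b)) & 0)
(3) (b & (b | b))  =[absorb_and →]=  b    ⊢ (b & 0)
(4) (b & 0)  =[not_not ←]=  (~ (~ (b & 0)))
(5) 0  =[absorb_and ←]=  (0 & (0 | b))    ⊢ (~ (~ (b & (0 & (0 | b)))))
(6) 0  =[and_idem ←]=  (0 & 0)    ⊢ E2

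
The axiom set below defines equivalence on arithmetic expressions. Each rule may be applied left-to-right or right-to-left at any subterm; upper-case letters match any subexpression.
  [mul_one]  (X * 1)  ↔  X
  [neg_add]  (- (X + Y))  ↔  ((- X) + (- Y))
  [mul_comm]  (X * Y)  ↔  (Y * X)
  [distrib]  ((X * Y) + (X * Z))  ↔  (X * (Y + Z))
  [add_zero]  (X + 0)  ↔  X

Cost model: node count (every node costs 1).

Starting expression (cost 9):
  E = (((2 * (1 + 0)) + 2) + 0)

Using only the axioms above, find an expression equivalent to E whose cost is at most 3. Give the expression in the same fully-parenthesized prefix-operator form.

(2 + 2)   [cost 3]

1. [add_zero →] (1 + 0)  →  1;  E = (((2 * 1) + 2) + 0)
2. [add_zero →] (((2 * 1) + 2) + 0)  →  ((2 * 1) + 2)
3. [mul_one →] (2 * 1)  →  2;  cost 3 ≤ 3, done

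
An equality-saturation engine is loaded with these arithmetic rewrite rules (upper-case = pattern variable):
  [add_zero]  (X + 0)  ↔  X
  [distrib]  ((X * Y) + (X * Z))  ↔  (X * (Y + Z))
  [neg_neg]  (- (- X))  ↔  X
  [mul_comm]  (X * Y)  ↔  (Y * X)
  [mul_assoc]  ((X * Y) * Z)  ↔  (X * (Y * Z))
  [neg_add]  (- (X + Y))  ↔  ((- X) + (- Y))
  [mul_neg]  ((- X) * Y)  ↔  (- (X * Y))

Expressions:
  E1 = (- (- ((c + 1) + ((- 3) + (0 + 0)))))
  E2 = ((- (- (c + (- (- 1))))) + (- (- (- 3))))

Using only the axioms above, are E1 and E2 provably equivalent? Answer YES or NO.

(1) (0 + 0)  =[add_zero →]=  0    ⊢ (- (- ((c + 1) + ((- 3) + 0))))
(2) ((- 3) + 0)  =[add_zero →]=  (- 3)    ⊢ (- (- ((c + 1) + (- 3))))
(3) (- (- ((c + 1) + (- 3))))  =[neg_neg →]=  ((c + 1) + (- 3))
(4) (c + 1)  =[neg_neg ←]=  (- (- (c + 1)))    ⊢ ((- (- (c + 1))) + (- 3))
(5) (- 3)  =[neg_neg ←]=  (- (- (- 3)))    ⊢ ((- (- (c + 1))) + (- (- (- 3))))
(6) 1  =[neg_neg ←]=  (- (- 1))    ⊢ E2

YES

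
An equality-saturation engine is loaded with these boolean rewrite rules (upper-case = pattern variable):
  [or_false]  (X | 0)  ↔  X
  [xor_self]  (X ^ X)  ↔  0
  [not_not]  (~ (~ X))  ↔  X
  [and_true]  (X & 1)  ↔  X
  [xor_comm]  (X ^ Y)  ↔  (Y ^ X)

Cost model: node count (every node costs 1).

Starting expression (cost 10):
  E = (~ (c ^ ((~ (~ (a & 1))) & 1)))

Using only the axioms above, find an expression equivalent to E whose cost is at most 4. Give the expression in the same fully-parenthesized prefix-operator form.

step 1: and_true (→) rewrites (a & 1) into a, now (~ (c ^ ((~ (~ a)) & 1)))
step 2: and_true (→) rewrites ((~ (~ a)) & 1) into (~ (~ a)), now (~ (c ^ (~ (~ a))))
step 3: not_not (→) rewrites (~ (~ a)) into a, reaching cost 4 (bound 4)

(~ (c ^ a))   [cost 4]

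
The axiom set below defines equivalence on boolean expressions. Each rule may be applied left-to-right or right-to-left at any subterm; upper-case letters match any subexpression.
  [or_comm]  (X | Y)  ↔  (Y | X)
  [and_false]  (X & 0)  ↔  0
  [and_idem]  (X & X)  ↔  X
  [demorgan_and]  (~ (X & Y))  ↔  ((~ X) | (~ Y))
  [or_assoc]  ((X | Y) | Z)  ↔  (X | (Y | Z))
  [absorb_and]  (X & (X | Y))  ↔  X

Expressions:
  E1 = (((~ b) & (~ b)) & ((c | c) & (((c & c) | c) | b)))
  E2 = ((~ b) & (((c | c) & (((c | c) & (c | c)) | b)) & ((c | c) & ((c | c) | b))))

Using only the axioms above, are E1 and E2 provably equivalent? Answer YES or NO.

(1) ((~ b) & (~ b))  =[and_idem →]=  (~ b)    ⊢ ((~ b) & ((c | c) & (((c & c) | c) | b)))
(2) (c & c)  =[and_idem →]=  c    ⊢ ((~ b) & ((c | c) & ((c | c) | b)))
(3) ((c | c) & ((c | c) | b))  =[and_idem ←]=  (((c | c) & ((c | c) | b)) & ((c | c) & ((c | c) | b)))    ⊢ ((~ b) & (((c | c) & ((c | c) | b)) & ((c | c) & ((c | c) | b))))
(4) (c | c)  =[and_idem ←]=  ((c | c) & (c | c))    ⊢ E2

YES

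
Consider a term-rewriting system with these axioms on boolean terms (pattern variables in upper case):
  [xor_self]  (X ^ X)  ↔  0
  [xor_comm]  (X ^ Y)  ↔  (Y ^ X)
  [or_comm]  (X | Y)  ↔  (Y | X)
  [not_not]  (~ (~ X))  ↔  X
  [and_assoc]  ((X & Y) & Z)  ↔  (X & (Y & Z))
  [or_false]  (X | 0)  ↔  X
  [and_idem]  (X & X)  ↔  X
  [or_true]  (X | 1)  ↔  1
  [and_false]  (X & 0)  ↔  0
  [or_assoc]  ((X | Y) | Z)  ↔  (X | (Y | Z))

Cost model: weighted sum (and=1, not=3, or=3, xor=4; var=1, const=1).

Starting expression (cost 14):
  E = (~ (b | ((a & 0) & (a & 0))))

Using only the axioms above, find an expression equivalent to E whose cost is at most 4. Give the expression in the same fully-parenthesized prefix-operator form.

(1) ((a & 0) & (a & 0))  =[and_idem →]=  (a & 0)    ⊢ (~ (b | (a & 0)))
(2) (a & 0)  =[and_false →]=  0    ⊢ (~ (b | 0))
(3) (b | 0)  =[or_false →]=  b    ⊢ cost 4, within 4

(~ b)   [cost 4]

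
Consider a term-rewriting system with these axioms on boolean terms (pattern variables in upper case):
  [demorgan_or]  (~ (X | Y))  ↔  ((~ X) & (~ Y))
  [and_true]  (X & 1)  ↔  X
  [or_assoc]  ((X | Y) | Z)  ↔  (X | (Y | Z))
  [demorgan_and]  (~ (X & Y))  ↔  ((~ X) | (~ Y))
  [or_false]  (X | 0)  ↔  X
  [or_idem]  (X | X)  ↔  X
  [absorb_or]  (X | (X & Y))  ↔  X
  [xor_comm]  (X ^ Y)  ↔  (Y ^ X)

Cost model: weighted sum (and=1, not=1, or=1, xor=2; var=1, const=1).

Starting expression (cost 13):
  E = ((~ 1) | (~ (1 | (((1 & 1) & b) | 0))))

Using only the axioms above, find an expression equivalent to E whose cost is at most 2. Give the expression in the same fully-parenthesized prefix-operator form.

(~ 1)   [cost 2]

(1) (1 & 1)  =[and_true →]=  1    ⊢ ((~ 1) | (~ (1 | ((1 & b) | 0))))
(2) ((1 & b) | 0)  =[or_false →]=  (1 & b)    ⊢ ((~ 1) | (~ (1 | (1 & b))))
(3) (1 | (1 & b))  =[absorb_or →]=  1    ⊢ ((~ 1) | (~ 1))
(4) ((~ 1) | (~ 1))  =[or_idem →]=  (~ 1)    ⊢ cost 2, within 2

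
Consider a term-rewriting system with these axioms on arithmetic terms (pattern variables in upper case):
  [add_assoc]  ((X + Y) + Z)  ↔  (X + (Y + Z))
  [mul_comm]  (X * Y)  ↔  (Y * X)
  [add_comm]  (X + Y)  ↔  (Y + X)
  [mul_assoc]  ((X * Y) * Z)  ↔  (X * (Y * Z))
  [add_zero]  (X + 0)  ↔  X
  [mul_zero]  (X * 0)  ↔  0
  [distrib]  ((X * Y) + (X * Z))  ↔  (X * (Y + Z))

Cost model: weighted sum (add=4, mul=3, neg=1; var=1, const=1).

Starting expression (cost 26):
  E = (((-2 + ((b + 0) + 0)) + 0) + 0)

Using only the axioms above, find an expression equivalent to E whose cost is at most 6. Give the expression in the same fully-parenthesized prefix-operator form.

1. [add_zero →] ((b + 0) + 0)  →  (b + 0);  E = (((-2 + (b + 0)) + 0) + 0)
2. [add_zero →] (b + 0)  →  b;  E = (((-2 + b) + 0) + 0)
3. [add_zero →] ((-2 + b) + 0)  →  (-2 + b);  E = ((-2 + b) + 0)
4. [add_zero →] ((-2 + b) + 0)  →  (-2 + b);  cost 6 ≤ 6, done

(-2 + b)   [cost 6]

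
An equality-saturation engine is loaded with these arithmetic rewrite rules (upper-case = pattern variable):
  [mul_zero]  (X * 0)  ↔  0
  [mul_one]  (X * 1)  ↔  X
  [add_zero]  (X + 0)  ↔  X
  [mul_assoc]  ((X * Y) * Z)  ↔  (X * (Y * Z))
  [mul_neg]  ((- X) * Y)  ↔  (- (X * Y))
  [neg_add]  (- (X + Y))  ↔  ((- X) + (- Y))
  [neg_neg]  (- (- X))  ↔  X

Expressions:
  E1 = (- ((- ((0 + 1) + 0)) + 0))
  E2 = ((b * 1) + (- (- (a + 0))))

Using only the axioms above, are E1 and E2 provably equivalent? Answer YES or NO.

All listed rules preserve value, hence provable equivalence implies equal values everywhere; look for a separating assignment.
a=0, b=0 gives E1 ↦ 1, E2 ↦ 0; values differ ⇒ not provably equivalent.

NO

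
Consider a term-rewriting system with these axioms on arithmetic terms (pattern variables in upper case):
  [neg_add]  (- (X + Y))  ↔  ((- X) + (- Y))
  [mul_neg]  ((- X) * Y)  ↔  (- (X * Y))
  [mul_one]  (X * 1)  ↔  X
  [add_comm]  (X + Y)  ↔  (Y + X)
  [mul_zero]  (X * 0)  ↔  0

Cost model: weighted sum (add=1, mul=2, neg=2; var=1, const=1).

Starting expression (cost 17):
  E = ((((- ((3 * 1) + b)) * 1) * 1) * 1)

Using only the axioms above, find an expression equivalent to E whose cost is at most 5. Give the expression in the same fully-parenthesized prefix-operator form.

(- (3 + b))   [cost 5]

step 1: mul_one (→) rewrites (3 * 1) into 3, now ((((- (3 + b)) * 1) * 1) * 1)
step 2: mul_one (→) rewrites ((- (3 + b)) * 1) into (- (3 + b)), now (((- (3 + b)) * 1) * 1)
step 3: mul_one (→) rewrites ((- (3 + b)) * 1) into (- (3 + b)), now ((- (3 + b)) * 1)
step 4: mul_one (→) rewrites ((- (3 + b)) * 1) into (- (3 + b)), reaching cost 5 (bound 5)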